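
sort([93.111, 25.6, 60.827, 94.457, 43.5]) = [25.6, 43.5, 60.827, 93.111, 94.457]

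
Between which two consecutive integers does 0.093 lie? 0 and 1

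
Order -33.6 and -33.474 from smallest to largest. -33.6, -33.474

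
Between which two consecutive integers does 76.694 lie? 76 and 77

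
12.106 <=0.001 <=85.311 False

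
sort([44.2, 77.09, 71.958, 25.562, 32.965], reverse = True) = [77.09, 71.958, 44.2, 32.965, 25.562]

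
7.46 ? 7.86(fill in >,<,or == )<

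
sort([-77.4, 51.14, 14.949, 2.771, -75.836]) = [-77.4, -75.836, 2.771, 14.949, 51.14]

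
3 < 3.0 False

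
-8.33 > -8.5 True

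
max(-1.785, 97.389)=97.389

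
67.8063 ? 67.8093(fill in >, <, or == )<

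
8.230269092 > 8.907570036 False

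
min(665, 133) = 133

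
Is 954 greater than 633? Yes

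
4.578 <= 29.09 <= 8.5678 False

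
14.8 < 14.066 False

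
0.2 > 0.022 True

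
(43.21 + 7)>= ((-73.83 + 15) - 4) True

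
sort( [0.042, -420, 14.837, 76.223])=[-420, 0.042, 14.837, 76.223]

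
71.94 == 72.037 False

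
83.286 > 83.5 False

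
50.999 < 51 True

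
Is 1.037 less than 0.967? No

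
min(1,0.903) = 0.903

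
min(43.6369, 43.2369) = 43.2369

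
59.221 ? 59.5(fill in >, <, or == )<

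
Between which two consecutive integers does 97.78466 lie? 97 and 98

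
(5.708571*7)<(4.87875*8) False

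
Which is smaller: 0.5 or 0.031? 0.031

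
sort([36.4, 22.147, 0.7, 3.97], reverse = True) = [36.4, 22.147, 3.97, 0.7]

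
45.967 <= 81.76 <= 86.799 True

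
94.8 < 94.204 False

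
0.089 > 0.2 False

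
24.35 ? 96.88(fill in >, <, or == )<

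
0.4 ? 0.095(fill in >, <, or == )>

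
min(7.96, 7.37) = 7.37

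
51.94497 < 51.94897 True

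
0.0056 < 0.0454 True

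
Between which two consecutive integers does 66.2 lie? 66 and 67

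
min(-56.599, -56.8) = -56.8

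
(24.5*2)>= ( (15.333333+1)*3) True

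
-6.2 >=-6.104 False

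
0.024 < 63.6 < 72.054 True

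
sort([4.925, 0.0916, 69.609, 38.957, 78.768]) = [0.0916, 4.925, 38.957, 69.609, 78.768]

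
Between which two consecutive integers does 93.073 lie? 93 and 94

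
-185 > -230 True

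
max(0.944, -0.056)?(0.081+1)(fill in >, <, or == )<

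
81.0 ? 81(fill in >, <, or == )==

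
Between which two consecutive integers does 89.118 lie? 89 and 90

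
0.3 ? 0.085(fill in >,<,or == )>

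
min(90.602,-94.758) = -94.758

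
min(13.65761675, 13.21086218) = 13.21086218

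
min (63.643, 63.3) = 63.3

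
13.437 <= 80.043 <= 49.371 False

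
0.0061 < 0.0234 True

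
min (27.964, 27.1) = 27.1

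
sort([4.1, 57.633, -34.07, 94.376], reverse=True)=[94.376, 57.633, 4.1, -34.07]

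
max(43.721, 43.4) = 43.721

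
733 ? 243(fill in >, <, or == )>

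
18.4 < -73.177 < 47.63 False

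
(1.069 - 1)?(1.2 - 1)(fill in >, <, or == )<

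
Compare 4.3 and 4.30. They are equal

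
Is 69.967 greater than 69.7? Yes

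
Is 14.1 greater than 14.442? No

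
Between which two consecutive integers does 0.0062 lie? 0 and 1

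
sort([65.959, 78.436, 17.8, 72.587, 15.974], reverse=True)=[78.436, 72.587, 65.959, 17.8, 15.974]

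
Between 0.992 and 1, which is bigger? 1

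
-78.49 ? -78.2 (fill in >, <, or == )<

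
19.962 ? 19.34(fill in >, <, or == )>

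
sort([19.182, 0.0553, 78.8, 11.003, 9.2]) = [0.0553, 9.2, 11.003, 19.182, 78.8]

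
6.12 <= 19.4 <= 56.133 True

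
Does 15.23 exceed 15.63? No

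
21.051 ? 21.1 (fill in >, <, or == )<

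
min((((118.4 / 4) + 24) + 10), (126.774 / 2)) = 63.387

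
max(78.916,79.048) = 79.048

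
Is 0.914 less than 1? Yes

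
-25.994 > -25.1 False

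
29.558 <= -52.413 False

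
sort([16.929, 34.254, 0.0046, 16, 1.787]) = [0.0046, 1.787, 16, 16.929, 34.254]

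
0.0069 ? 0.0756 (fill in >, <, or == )<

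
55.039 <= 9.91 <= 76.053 False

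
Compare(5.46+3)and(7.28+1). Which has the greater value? (5.46+3)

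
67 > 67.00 False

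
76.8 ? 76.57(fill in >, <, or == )>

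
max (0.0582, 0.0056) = 0.0582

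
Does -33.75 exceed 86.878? No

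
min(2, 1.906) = 1.906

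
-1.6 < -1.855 False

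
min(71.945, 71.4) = 71.4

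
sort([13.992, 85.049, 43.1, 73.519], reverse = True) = [85.049, 73.519, 43.1, 13.992]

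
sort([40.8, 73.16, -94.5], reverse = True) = [73.16, 40.8, -94.5]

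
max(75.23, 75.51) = 75.51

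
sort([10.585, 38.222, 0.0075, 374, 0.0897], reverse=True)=[374, 38.222, 10.585, 0.0897, 0.0075]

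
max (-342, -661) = -342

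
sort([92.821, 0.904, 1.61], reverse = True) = [92.821, 1.61, 0.904]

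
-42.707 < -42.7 True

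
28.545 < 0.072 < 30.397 False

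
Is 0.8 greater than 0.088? Yes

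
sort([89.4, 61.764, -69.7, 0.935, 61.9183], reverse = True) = [89.4, 61.9183, 61.764, 0.935, -69.7]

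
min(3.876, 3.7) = 3.7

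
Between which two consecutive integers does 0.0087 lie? 0 and 1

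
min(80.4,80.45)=80.4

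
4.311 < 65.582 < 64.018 False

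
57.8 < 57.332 False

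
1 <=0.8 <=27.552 False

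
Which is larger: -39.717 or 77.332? 77.332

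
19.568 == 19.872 False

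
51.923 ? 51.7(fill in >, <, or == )>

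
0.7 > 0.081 True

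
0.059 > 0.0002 True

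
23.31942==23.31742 False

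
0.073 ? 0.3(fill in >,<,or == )<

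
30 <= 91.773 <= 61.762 False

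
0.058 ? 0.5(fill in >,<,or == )<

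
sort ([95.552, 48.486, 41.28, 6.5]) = [6.5, 41.28, 48.486, 95.552]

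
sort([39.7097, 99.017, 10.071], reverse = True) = [99.017, 39.7097, 10.071]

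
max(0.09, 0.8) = 0.8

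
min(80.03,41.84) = 41.84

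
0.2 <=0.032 False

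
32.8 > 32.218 True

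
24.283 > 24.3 False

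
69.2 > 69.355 False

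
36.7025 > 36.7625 False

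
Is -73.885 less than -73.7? Yes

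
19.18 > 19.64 False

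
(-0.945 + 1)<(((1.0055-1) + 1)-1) False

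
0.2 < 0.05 False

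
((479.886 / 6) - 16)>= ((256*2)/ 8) False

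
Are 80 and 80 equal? Yes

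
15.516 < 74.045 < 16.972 False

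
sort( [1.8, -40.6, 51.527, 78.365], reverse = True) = [78.365, 51.527, 1.8, -40.6]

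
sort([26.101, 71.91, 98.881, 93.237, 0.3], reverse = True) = [98.881, 93.237, 71.91, 26.101, 0.3]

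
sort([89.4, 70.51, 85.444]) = [70.51, 85.444, 89.4]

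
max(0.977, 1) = 1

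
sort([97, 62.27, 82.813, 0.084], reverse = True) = [97, 82.813, 62.27, 0.084]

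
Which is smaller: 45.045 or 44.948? 44.948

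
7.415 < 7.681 True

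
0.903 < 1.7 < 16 True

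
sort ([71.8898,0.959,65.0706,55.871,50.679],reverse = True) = [71.8898,65.0706,55.871,50.679,0.959]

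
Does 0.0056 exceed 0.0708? No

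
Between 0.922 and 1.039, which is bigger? 1.039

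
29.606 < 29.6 False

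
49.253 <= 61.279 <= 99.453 True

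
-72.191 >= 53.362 False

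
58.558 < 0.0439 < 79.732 False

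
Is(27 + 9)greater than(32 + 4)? No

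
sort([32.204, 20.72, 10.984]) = [10.984, 20.72, 32.204]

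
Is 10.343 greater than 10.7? No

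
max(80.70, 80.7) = 80.7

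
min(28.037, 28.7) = 28.037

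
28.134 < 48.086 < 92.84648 True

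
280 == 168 False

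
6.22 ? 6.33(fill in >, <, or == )<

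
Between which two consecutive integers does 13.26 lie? 13 and 14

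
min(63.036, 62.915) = 62.915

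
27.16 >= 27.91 False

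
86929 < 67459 False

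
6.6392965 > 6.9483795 False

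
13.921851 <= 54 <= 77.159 True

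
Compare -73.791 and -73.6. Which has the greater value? -73.6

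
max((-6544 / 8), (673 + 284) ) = 957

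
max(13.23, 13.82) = 13.82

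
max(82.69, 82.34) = 82.69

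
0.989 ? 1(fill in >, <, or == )<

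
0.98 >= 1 False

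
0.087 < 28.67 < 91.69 True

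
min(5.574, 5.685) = 5.574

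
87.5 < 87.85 True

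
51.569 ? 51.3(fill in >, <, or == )>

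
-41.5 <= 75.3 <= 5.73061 False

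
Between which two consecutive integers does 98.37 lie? 98 and 99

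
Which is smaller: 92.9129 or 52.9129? 52.9129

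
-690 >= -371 False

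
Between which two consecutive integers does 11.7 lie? 11 and 12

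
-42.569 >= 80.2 False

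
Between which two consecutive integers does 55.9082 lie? 55 and 56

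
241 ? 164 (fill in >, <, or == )>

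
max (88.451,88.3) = 88.451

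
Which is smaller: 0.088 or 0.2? 0.088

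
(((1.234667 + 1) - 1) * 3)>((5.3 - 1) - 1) True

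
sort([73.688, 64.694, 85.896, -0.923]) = [-0.923, 64.694, 73.688, 85.896]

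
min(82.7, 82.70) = 82.7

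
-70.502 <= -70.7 False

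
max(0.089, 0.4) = 0.4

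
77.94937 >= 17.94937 True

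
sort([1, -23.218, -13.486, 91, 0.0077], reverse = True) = [91, 1, 0.0077, -13.486, -23.218]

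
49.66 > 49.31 True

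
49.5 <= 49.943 True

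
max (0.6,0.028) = 0.6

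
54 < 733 True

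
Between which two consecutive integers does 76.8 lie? 76 and 77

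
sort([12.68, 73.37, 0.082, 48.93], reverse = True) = [73.37, 48.93, 12.68, 0.082]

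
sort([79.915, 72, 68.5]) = [68.5, 72, 79.915]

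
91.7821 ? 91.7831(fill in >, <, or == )<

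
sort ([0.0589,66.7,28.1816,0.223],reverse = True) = [66.7,28.1816,0.223,0.0589]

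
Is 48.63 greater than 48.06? Yes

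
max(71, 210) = 210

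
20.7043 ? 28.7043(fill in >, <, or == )<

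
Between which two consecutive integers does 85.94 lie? 85 and 86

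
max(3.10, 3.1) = 3.1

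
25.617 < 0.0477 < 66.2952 False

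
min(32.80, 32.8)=32.80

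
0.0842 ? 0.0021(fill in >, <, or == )>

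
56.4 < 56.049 False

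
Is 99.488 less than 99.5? Yes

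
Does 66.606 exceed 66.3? Yes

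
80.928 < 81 True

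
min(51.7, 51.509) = 51.509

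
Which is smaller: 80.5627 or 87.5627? 80.5627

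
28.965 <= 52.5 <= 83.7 True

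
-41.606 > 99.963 False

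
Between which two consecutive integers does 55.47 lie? 55 and 56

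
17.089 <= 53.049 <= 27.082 False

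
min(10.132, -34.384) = -34.384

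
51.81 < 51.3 False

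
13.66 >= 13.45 True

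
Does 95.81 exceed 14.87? Yes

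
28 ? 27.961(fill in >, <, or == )>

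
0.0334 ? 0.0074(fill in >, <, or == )>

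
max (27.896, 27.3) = 27.896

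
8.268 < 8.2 False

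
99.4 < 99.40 False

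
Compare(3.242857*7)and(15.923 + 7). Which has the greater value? (15.923 + 7)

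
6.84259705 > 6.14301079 True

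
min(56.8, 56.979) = 56.8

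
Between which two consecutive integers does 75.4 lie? 75 and 76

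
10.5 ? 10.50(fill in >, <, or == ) ==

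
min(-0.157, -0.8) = -0.8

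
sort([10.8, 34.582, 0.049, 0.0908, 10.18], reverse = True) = [34.582, 10.8, 10.18, 0.0908, 0.049]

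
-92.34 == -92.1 False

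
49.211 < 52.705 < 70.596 True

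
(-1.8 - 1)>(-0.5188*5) False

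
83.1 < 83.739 True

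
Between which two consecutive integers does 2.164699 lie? 2 and 3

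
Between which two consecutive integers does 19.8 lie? 19 and 20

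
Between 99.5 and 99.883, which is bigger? 99.883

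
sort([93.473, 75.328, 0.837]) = [0.837, 75.328, 93.473]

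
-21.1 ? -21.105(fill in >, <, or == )>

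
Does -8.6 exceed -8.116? No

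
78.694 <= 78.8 True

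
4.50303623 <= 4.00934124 False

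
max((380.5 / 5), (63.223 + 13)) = 76.223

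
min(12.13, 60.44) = 12.13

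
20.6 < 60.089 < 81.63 True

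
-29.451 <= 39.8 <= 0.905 False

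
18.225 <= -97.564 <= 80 False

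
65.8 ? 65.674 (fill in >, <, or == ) >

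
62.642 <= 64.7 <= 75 True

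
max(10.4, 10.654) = 10.654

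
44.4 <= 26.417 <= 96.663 False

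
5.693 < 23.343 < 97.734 True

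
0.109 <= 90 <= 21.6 False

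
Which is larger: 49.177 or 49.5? 49.5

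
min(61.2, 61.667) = 61.2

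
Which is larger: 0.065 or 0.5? 0.5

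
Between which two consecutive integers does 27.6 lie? 27 and 28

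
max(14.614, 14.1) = 14.614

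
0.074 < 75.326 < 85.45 True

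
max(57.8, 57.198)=57.8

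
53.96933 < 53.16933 False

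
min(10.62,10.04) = 10.04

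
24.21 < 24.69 True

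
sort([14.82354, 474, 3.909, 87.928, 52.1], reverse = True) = [474, 87.928, 52.1, 14.82354, 3.909]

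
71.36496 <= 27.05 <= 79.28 False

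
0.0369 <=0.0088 False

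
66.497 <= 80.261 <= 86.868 True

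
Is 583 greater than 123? Yes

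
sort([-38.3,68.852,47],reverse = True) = [68.852,47,-38.3]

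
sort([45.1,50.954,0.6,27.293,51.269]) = [0.6,27.293,45.1,50.954,51.269]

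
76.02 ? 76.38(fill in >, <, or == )<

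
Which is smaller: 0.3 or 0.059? 0.059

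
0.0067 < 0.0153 True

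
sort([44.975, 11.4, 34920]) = [11.4, 44.975, 34920]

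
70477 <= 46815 False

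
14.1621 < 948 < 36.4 False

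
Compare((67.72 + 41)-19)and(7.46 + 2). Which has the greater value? ((67.72 + 41)-19)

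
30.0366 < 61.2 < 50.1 False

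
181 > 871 False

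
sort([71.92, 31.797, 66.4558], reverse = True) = [71.92, 66.4558, 31.797]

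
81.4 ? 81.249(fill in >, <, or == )>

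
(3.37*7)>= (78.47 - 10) False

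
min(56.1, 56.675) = 56.1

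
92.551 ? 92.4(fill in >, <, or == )>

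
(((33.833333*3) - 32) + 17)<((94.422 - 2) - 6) False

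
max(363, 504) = 504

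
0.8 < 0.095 False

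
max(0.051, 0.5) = 0.5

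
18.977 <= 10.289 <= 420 False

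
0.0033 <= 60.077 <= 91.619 True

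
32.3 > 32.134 True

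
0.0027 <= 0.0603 True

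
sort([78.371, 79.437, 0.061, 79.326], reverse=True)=[79.437, 79.326, 78.371, 0.061]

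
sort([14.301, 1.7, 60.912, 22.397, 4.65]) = [1.7, 4.65, 14.301, 22.397, 60.912]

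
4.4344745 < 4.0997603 False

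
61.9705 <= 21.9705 False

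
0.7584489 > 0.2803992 True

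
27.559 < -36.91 False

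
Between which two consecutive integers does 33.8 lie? 33 and 34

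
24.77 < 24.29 False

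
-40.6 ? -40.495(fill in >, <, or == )<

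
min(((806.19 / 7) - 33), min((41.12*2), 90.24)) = 82.17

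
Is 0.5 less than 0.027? No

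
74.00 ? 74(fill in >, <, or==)==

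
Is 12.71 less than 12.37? No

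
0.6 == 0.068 False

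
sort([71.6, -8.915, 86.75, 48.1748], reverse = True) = [86.75, 71.6, 48.1748, -8.915]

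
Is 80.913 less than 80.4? No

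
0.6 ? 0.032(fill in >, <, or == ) >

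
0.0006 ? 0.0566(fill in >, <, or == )<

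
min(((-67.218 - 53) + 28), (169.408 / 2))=-92.218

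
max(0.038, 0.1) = 0.1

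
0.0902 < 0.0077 False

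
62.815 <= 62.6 False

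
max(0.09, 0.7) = 0.7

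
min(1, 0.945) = 0.945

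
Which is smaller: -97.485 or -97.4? -97.485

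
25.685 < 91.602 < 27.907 False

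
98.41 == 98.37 False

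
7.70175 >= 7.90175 False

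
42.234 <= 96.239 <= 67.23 False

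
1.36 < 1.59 True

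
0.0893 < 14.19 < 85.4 True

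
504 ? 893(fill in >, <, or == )<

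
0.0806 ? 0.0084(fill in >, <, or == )>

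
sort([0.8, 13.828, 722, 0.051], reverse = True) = [722, 13.828, 0.8, 0.051]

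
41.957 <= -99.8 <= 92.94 False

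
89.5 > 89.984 False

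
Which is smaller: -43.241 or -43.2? -43.241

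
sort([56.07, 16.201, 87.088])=[16.201, 56.07, 87.088]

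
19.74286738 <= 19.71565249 False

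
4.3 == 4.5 False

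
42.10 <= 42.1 True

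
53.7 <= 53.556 False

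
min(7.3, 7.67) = 7.3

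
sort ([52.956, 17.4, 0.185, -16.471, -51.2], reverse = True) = [52.956, 17.4, 0.185, -16.471, -51.2]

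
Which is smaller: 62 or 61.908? 61.908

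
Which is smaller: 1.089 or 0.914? 0.914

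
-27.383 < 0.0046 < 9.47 True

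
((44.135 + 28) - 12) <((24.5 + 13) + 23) True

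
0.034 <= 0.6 True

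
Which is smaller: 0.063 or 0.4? 0.063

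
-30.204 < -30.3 False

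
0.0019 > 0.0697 False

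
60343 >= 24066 True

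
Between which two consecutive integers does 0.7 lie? 0 and 1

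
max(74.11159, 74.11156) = 74.11159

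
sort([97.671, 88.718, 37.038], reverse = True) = [97.671, 88.718, 37.038]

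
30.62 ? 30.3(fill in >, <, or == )>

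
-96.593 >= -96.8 True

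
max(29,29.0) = 29.0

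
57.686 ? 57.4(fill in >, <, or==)>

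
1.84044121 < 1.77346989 False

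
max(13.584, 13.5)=13.584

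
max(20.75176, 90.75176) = 90.75176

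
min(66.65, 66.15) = 66.15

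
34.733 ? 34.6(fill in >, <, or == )>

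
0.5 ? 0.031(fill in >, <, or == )>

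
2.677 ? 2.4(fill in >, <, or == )>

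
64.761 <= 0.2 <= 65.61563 False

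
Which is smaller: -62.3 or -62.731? -62.731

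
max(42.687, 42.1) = 42.687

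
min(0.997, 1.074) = 0.997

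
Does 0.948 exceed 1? No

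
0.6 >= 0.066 True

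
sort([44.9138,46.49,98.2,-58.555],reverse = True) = [98.2,46.49,44.9138,-58.555]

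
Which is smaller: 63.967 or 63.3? 63.3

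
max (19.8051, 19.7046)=19.8051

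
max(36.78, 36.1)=36.78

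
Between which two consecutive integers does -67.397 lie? -68 and -67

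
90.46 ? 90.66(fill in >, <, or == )<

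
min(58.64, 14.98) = 14.98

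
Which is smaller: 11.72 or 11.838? 11.72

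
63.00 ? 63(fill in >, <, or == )==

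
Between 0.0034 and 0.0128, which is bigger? 0.0128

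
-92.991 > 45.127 False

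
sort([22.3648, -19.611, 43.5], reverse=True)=[43.5, 22.3648, -19.611]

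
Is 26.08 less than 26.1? Yes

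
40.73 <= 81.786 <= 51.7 False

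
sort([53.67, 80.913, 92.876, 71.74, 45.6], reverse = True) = [92.876, 80.913, 71.74, 53.67, 45.6]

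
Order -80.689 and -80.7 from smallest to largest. -80.7, -80.689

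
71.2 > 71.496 False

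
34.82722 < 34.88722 True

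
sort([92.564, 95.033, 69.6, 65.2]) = [65.2, 69.6, 92.564, 95.033]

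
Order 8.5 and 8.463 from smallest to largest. 8.463, 8.5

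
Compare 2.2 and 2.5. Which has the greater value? 2.5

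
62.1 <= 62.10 True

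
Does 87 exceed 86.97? Yes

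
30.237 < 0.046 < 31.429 False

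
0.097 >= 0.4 False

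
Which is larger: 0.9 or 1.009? 1.009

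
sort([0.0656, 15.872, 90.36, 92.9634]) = [0.0656, 15.872, 90.36, 92.9634]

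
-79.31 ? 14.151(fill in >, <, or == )<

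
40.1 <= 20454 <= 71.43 False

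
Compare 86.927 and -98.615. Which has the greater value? 86.927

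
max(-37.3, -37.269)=-37.269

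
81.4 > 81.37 True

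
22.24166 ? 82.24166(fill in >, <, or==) <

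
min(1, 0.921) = 0.921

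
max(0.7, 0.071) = 0.7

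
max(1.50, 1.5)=1.5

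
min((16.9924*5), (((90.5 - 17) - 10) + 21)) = 84.5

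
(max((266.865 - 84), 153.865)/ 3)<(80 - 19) True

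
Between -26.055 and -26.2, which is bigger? -26.055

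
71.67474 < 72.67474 True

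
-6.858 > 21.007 False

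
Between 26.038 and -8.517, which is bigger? 26.038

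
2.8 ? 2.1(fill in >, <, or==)>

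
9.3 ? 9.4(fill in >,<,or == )<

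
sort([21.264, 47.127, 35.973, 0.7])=[0.7, 21.264, 35.973, 47.127]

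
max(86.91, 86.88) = 86.91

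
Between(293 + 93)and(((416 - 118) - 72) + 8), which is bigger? (293 + 93)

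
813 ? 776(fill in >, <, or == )>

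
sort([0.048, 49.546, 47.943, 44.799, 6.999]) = [0.048, 6.999, 44.799, 47.943, 49.546]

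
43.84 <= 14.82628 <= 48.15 False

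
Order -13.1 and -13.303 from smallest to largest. -13.303, -13.1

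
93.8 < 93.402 False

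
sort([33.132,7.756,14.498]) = [7.756,14.498,33.132]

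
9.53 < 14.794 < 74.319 True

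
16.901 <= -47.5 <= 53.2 False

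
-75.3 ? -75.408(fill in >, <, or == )>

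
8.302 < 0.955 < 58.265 False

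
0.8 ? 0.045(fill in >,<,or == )>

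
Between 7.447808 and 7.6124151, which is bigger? 7.6124151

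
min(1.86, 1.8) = 1.8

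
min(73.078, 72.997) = 72.997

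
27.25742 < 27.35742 True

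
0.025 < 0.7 True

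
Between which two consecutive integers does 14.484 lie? 14 and 15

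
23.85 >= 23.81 True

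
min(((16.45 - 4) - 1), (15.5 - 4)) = 11.45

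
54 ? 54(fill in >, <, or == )==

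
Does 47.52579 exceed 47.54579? No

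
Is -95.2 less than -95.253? No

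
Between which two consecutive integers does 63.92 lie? 63 and 64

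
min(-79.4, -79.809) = -79.809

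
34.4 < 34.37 False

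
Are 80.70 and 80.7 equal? Yes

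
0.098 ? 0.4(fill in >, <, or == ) <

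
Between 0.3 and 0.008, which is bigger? 0.3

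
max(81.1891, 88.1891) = 88.1891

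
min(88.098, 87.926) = 87.926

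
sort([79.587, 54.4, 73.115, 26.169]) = [26.169, 54.4, 73.115, 79.587]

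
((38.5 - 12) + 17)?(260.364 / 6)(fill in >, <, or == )>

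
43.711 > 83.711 False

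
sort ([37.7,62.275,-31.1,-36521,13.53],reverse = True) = [62.275,37.7,13.53,-31.1,-36521]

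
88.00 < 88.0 False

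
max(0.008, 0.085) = 0.085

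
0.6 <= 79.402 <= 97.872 True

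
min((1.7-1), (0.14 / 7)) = 0.02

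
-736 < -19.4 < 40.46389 True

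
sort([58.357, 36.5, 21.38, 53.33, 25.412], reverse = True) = [58.357, 53.33, 36.5, 25.412, 21.38]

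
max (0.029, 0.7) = 0.7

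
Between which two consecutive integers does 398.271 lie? 398 and 399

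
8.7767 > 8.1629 True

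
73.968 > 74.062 False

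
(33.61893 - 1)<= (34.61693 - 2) False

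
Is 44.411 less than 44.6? Yes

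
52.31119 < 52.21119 False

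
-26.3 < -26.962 False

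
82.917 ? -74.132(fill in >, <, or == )>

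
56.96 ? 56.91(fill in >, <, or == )>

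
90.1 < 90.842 True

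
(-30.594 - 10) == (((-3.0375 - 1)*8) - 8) False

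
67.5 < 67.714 True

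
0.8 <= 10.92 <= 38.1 True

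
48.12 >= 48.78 False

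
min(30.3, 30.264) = 30.264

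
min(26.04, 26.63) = 26.04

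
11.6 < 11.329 False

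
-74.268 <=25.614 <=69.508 True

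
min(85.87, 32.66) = 32.66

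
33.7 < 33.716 True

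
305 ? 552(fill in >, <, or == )<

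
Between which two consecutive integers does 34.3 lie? 34 and 35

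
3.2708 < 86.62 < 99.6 True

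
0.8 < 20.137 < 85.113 True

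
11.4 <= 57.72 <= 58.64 True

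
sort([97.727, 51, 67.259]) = [51, 67.259, 97.727]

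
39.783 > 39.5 True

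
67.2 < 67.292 True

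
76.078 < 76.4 True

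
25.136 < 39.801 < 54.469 True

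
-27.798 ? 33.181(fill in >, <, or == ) <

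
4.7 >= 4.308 True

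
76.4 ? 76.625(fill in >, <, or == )<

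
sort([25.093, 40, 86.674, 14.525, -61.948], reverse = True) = [86.674, 40, 25.093, 14.525, -61.948]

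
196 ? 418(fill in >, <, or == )<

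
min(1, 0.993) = 0.993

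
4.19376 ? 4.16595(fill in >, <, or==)>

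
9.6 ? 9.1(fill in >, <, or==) >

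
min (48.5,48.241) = 48.241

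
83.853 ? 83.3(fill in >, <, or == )>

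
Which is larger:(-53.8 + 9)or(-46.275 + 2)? (-46.275 + 2)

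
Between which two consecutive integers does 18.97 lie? 18 and 19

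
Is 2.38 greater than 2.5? No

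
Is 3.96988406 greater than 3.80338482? Yes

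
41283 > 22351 True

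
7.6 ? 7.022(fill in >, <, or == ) >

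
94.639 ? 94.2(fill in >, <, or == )>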